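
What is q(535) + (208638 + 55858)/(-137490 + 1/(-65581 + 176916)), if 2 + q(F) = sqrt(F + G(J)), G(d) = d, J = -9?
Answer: -60062560458/15307449149 + sqrt(526) ≈ 19.011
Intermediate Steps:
q(F) = -2 + sqrt(-9 + F) (q(F) = -2 + sqrt(F - 9) = -2 + sqrt(-9 + F))
q(535) + (208638 + 55858)/(-137490 + 1/(-65581 + 176916)) = (-2 + sqrt(-9 + 535)) + (208638 + 55858)/(-137490 + 1/(-65581 + 176916)) = (-2 + sqrt(526)) + 264496/(-137490 + 1/111335) = (-2 + sqrt(526)) + 264496/(-15307449149/111335) = (-2 + sqrt(526)) + 264496*(-111335/15307449149) = (-2 + sqrt(526)) - 29447662160/15307449149 = -60062560458/15307449149 + sqrt(526)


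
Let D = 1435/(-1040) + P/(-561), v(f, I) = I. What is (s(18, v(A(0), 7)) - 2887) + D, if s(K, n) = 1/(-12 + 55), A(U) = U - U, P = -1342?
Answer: -1316415343/456144 ≈ -2886.0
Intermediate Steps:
A(U) = 0
s(K, n) = 1/43
D = 10739/10608 (D = 1435/(-1040) - 1342/(-561) = 1435*(-1/1040) - 1342*(-1/561) = -287/208 + 122/51 = 10739/10608 ≈ 1.0123)
(s(18, v(A(0), 7)) - 2887) + D = (1/43 - 2887) + 10739/10608 = -124140/43 + 10739/10608 = -1316415343/456144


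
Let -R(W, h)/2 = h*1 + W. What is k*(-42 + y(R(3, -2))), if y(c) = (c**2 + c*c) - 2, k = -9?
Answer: 324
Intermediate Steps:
R(W, h) = -2*W - 2*h (R(W, h) = -2*(h*1 + W) = -2*(h + W) = -2*(W + h) = -2*W - 2*h)
y(c) = -2 + 2*c**2 (y(c) = (c**2 + c**2) - 2 = 2*c**2 - 2 = -2 + 2*c**2)
k*(-42 + y(R(3, -2))) = -9*(-42 + (-2 + 2*(-2*3 - 2*(-2))**2)) = -9*(-42 + (-2 + 2*(-6 + 4)**2)) = -9*(-42 + (-2 + 2*(-2)**2)) = -9*(-42 + (-2 + 2*4)) = -9*(-42 + (-2 + 8)) = -9*(-42 + 6) = -9*(-36) = 324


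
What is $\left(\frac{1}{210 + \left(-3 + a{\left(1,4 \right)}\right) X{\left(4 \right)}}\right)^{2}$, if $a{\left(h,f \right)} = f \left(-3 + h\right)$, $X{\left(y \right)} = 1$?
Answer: $\frac{1}{39601} \approx 2.5252 \cdot 10^{-5}$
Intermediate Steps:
$\left(\frac{1}{210 + \left(-3 + a{\left(1,4 \right)}\right) X{\left(4 \right)}}\right)^{2} = \left(\frac{1}{210 + \left(-3 + 4 \left(-3 + 1\right)\right) 1}\right)^{2} = \left(\frac{1}{210 + \left(-3 + 4 \left(-2\right)\right) 1}\right)^{2} = \left(\frac{1}{210 + \left(-3 - 8\right) 1}\right)^{2} = \left(\frac{1}{210 - 11}\right)^{2} = \left(\frac{1}{199}\right)^{2} = \frac{1}{39601}$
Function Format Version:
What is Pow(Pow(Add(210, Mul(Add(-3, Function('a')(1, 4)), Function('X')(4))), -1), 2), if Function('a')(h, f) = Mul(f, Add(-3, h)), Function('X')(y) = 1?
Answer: Rational(1, 39601) ≈ 2.5252e-5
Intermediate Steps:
Pow(Pow(Add(210, Mul(Add(-3, Function('a')(1, 4)), Function('X')(4))), -1), 2) = Pow(Pow(Add(210, Mul(Add(-3, Mul(4, Add(-3, 1))), 1)), -1), 2) = Pow(Pow(Add(210, Mul(Add(-3, Mul(4, -2)), 1)), -1), 2) = Pow(Pow(Add(210, Mul(Add(-3, -8), 1)), -1), 2) = Pow(Pow(Add(210, Mul(-11, 1)), -1), 2) = Pow(Pow(Add(210, -11), -1), 2) = Pow(Pow(199, -1), 2) = Pow(Rational(1, 199), 2) = Rational(1, 39601)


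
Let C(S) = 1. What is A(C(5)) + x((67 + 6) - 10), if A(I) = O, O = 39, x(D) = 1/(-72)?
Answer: 2807/72 ≈ 38.986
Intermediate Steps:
x(D) = -1/72
A(I) = 39
A(C(5)) + x((67 + 6) - 10) = 39 - 1/72 = 2807/72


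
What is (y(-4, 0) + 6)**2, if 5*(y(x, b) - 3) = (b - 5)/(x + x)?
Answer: 5329/64 ≈ 83.266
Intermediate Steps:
y(x, b) = 3 + (-5 + b)/(10*x) (y(x, b) = 3 + ((b - 5)/(x + x))/5 = 3 + ((-5 + b)/((2*x)))/5 = 3 + ((-5 + b)*(1/(2*x)))/5 = 3 + ((-5 + b)/(2*x))/5 = 3 + (-5 + b)/(10*x))
(y(-4, 0) + 6)**2 = ((1/10)*(-5 + 0 + 30*(-4))/(-4) + 6)**2 = ((1/10)*(-1/4)*(-5 + 0 - 120) + 6)**2 = ((1/10)*(-1/4)*(-125) + 6)**2 = (25/8 + 6)**2 = (73/8)**2 = 5329/64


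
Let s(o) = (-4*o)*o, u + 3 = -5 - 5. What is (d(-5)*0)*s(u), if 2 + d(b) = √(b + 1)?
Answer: 0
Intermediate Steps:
d(b) = -2 + √(1 + b) (d(b) = -2 + √(b + 1) = -2 + √(1 + b))
u = -13 (u = -3 + (-5 - 5) = -3 - 10 = -13)
s(o) = -4*o²
(d(-5)*0)*s(u) = ((-2 + √(1 - 5))*0)*(-4*(-13)²) = ((-2 + √(-4))*0)*(-4*169) = ((-2 + 2*I)*0)*(-676) = 0*(-676) = 0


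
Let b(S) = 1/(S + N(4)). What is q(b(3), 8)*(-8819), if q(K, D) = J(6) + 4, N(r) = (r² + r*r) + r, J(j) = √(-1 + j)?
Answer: -35276 - 8819*√5 ≈ -54996.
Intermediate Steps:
N(r) = r + 2*r² (N(r) = (r² + r²) + r = 2*r² + r = r + 2*r²)
b(S) = 1/(36 + S) (b(S) = 1/(S + 4*(1 + 2*4)) = 1/(S + 4*(1 + 8)) = 1/(S + 4*9) = 1/(S + 36) = 1/(36 + S))
q(K, D) = 4 + √5 (q(K, D) = √(-1 + 6) + 4 = √5 + 4 = 4 + √5)
q(b(3), 8)*(-8819) = (4 + √5)*(-8819) = -35276 - 8819*√5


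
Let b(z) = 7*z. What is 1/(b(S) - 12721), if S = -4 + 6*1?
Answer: -1/12707 ≈ -7.8697e-5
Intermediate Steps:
S = 2 (S = -4 + 6 = 2)
1/(b(S) - 12721) = 1/(7*2 - 12721) = 1/(14 - 12721) = 1/(-12707) = -1/12707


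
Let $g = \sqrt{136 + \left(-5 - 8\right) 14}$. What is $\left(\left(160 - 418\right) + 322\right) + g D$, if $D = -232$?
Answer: $64 - 232 i \sqrt{46} \approx 64.0 - 1573.5 i$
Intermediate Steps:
$g = i \sqrt{46}$ ($g = \sqrt{136 - 182} = \sqrt{-46} = i \sqrt{46} \approx 6.7823 i$)
$\left(\left(160 - 418\right) + 322\right) + g D = \left(\left(160 - 418\right) + 322\right) + i \sqrt{46} \left(-232\right) = \left(-258 + 322\right) - 232 i \sqrt{46} = 64 - 232 i \sqrt{46}$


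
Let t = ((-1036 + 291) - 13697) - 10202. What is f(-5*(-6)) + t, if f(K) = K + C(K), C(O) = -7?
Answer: -24621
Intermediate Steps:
f(K) = -7 + K (f(K) = K - 7 = -7 + K)
t = -24644 (t = (-745 - 13697) - 10202 = -14442 - 10202 = -24644)
f(-5*(-6)) + t = (-7 - 5*(-6)) - 24644 = (-7 + 30) - 24644 = 23 - 24644 = -24621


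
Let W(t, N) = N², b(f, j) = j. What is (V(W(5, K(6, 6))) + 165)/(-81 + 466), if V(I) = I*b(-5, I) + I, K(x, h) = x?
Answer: 1497/385 ≈ 3.8883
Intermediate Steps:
V(I) = I + I² (V(I) = I*I + I = I² + I = I + I²)
(V(W(5, K(6, 6))) + 165)/(-81 + 466) = (6²*(1 + 6²) + 165)/(-81 + 466) = (36*(1 + 36) + 165)/385 = (36*37 + 165)*(1/385) = (1332 + 165)*(1/385) = 1497*(1/385) = 1497/385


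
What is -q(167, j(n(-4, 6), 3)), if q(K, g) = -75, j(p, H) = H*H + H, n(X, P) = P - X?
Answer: 75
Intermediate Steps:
j(p, H) = H + H**2 (j(p, H) = H**2 + H = H + H**2)
-q(167, j(n(-4, 6), 3)) = -1*(-75) = 75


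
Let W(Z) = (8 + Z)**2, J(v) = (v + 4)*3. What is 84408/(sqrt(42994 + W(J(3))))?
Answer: 84408*sqrt(43835)/43835 ≈ 403.16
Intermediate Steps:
J(v) = 12 + 3*v (J(v) = (4 + v)*3 = 12 + 3*v)
84408/(sqrt(42994 + W(J(3)))) = 84408/(sqrt(42994 + (8 + (12 + 3*3))**2)) = 84408/(sqrt(42994 + (8 + (12 + 9))**2)) = 84408/(sqrt(42994 + (8 + 21)**2)) = 84408/(sqrt(42994 + 29**2)) = 84408/(sqrt(42994 + 841)) = 84408/(sqrt(43835)) = 84408*(sqrt(43835)/43835) = 84408*sqrt(43835)/43835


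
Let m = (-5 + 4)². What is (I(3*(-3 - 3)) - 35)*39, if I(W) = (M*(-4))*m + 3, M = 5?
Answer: -2028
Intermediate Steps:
m = 1 (m = (-1)² = 1)
I(W) = -17 (I(W) = (5*(-4))*1 + 3 = -20*1 + 3 = -20 + 3 = -17)
(I(3*(-3 - 3)) - 35)*39 = (-17 - 35)*39 = -52*39 = -2028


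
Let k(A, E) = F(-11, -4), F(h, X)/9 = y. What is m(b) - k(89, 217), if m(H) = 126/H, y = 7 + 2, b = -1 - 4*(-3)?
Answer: -765/11 ≈ -69.545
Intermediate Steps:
b = 11 (b = -1 + 12 = 11)
y = 9
F(h, X) = 81 (F(h, X) = 9*9 = 81)
k(A, E) = 81
m(b) - k(89, 217) = 126/11 - 1*81 = 126*(1/11) - 81 = 126/11 - 81 = -765/11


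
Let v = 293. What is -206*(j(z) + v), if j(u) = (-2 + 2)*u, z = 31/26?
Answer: -60358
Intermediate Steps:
z = 31/26 (z = 31*(1/26) = 31/26 ≈ 1.1923)
j(u) = 0 (j(u) = 0*u = 0)
-206*(j(z) + v) = -206*(0 + 293) = -206*293 = -60358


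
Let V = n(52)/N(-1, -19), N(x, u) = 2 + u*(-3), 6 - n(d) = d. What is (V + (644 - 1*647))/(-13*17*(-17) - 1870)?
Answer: -223/111333 ≈ -0.0020030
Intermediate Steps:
n(d) = 6 - d
N(x, u) = 2 - 3*u
V = -46/59 (V = (6 - 1*52)/(2 - 3*(-19)) = (6 - 52)/(2 + 57) = -46/59 ≈ -0.77966)
(V + (644 - 1*647))/(-13*17*(-17) - 1870) = (-46/59 + (644 - 1*647))/(-13*17*(-17) - 1870) = (-46/59 + (644 - 647))/(-221*(-17) - 1870) = (-46/59 - 3)/(3757 - 1870) = -223/59/1887 = -223/59*1/1887 = -223/111333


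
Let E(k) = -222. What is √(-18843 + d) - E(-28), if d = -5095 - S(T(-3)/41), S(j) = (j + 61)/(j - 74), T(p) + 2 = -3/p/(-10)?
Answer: 222 + I*√22065058013069/30361 ≈ 222.0 + 154.72*I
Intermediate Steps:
T(p) = -2 + 3/(10*p) (T(p) = -2 - 3/p/(-10) = -2 - 3/p*(-⅒) = -2 + 3/(10*p))
S(j) = (61 + j)/(-74 + j)
d = -154664306/30361 (d = -5095 - (61 + (-2 + (3/10)/(-3))/41)/(-74 + (-2 + (3/10)/(-3))/41) = -5095 - (61 + (-2 + (3/10)*(-⅓))*(1/41))/(-74 + (-2 + (3/10)*(-⅓))*(1/41)) = -5095 - (61 + (-2 - ⅒)*(1/41))/(-74 + (-2 - ⅒)*(1/41)) = -5095 - (61 - 21/10*1/41)/(-74 - 21/10*1/41) = -5095 - (61 - 21/410)/(-74 - 21/410) = -5095 - 24989/((-30361/410)*410) = -5095 - (-410)*24989/(30361*410) = -5095 - 1*(-24989/30361) = -5095 + 24989/30361 = -154664306/30361 ≈ -5094.2)
√(-18843 + d) - E(-28) = √(-18843 - 154664306/30361) - 1*(-222) = √(-726756629/30361) + 222 = I*√22065058013069/30361 + 222 = 222 + I*√22065058013069/30361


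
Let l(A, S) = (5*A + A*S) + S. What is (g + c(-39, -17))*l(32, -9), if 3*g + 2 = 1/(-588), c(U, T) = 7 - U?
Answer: -10955479/1764 ≈ -6210.6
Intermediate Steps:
g = -1177/1764 (g = -2/3 + (1/3)/(-588) = -2/3 + (1/3)*(-1/588) = -2/3 - 1/1764 = -1177/1764 ≈ -0.66723)
l(A, S) = S + 5*A + A*S
(g + c(-39, -17))*l(32, -9) = (-1177/1764 + (7 - 1*(-39)))*(-9 + 5*32 + 32*(-9)) = (-1177/1764 + (7 + 39))*(-9 + 160 - 288) = (-1177/1764 + 46)*(-137) = (79967/1764)*(-137) = -10955479/1764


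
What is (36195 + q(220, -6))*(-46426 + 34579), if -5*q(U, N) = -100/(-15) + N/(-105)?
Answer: -75037590881/175 ≈ -4.2879e+8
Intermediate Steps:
q(U, N) = -4/3 + N/525 (q(U, N) = -(-100/(-15) + N/(-105))/5 = -(-100*(-1/15) + N*(-1/105))/5 = -(20/3 - N/105)/5 = -4/3 + N/525)
(36195 + q(220, -6))*(-46426 + 34579) = (36195 + (-4/3 + (1/525)*(-6)))*(-46426 + 34579) = (36195 + (-4/3 - 2/175))*(-11847) = (36195 - 706/525)*(-11847) = (19001669/525)*(-11847) = -75037590881/175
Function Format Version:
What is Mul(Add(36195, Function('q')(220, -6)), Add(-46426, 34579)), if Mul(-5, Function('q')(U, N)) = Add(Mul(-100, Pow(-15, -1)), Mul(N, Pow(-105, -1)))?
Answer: Rational(-75037590881, 175) ≈ -4.2879e+8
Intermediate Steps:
Function('q')(U, N) = Add(Rational(-4, 3), Mul(Rational(1, 525), N)) (Function('q')(U, N) = Mul(Rational(-1, 5), Add(Mul(-100, Pow(-15, -1)), Mul(N, Pow(-105, -1)))) = Mul(Rational(-1, 5), Add(Mul(-100, Rational(-1, 15)), Mul(N, Rational(-1, 105)))) = Mul(Rational(-1, 5), Add(Rational(20, 3), Mul(Rational(-1, 105), N))) = Add(Rational(-4, 3), Mul(Rational(1, 525), N)))
Mul(Add(36195, Function('q')(220, -6)), Add(-46426, 34579)) = Mul(Add(36195, Add(Rational(-4, 3), Mul(Rational(1, 525), -6))), Add(-46426, 34579)) = Mul(Add(36195, Add(Rational(-4, 3), Rational(-2, 175))), -11847) = Mul(Add(36195, Rational(-706, 525)), -11847) = Mul(Rational(19001669, 525), -11847) = Rational(-75037590881, 175)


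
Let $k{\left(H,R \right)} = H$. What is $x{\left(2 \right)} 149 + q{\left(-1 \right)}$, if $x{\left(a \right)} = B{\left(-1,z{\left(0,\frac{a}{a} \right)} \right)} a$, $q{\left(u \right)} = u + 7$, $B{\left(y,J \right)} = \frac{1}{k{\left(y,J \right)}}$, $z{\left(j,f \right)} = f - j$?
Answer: $-292$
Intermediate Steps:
$B{\left(y,J \right)} = \frac{1}{y}$
$q{\left(u \right)} = 7 + u$
$x{\left(a \right)} = - a$ ($x{\left(a \right)} = \frac{a}{-1} = - a$)
$x{\left(2 \right)} 149 + q{\left(-1 \right)} = \left(-1\right) 2 \cdot 149 + \left(7 - 1\right) = \left(-2\right) 149 + 6 = -298 + 6 = -292$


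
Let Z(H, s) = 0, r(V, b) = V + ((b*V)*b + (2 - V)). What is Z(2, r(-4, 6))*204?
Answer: 0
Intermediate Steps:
r(V, b) = 2 + V*b² (r(V, b) = V + ((V*b)*b + (2 - V)) = V + (V*b² + (2 - V)) = V + (2 - V + V*b²) = 2 + V*b²)
Z(2, r(-4, 6))*204 = 0*204 = 0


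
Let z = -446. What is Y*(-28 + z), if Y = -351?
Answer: 166374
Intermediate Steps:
Y*(-28 + z) = -351*(-28 - 446) = -351*(-474) = 166374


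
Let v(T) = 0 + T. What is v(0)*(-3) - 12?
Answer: -12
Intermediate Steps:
v(T) = T
v(0)*(-3) - 12 = 0*(-3) - 12 = 0 - 12 = -12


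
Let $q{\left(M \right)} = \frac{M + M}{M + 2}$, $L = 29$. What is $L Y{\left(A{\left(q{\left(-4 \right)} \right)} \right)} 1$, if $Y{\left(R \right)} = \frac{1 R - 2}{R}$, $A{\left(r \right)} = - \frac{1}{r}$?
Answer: $261$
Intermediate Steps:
$q{\left(M \right)} = \frac{2 M}{2 + M}$
$Y{\left(R \right)} = \frac{-2 + R}{R}$ ($Y{\left(R \right)} = \frac{R - 2}{R} = \frac{-2 + R}{R}$)
$L Y{\left(A{\left(q{\left(-4 \right)} \right)} \right)} 1 = 29 \frac{-2 - \frac{1}{2 \left(-4\right) \frac{1}{2 - 4}}}{\left(-1\right) \frac{1}{2 \left(-4\right) \frac{1}{2 - 4}}} \cdot 1 = 29 \frac{-2 - \frac{1}{2 \left(-4\right) \frac{1}{-2}}}{\left(-1\right) \frac{1}{2 \left(-4\right) \frac{1}{-2}}} \cdot 1 = 29 \frac{-2 - \frac{1}{2 \left(-4\right) \left(- \frac{1}{2}\right)}}{\left(-1\right) \frac{1}{2 \left(-4\right) \left(- \frac{1}{2}\right)}} 1 = 29 \frac{-2 - \frac{1}{4}}{\left(-1\right) \frac{1}{4}} \cdot 1 = 29 \frac{-2 - \frac{1}{4}}{- \frac{1}{4}} \cdot 1 = 29 \left(\left(-4\right) \left(- \frac{9}{4}\right)\right) 1 = 29 \cdot 9 \cdot 1 = 261 \cdot 1 = 261$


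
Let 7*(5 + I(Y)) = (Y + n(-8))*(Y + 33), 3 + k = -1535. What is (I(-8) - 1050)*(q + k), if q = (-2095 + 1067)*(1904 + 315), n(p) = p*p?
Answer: 1951682850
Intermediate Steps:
k = -1538 (k = -3 - 1535 = -1538)
n(p) = p²
I(Y) = -5 + (33 + Y)*(64 + Y)/7 (I(Y) = -5 + ((Y + (-8)²)*(Y + 33))/7 = -5 + ((Y + 64)*(33 + Y))/7 = -5 + ((64 + Y)*(33 + Y))/7 = -5 + ((33 + Y)*(64 + Y))/7 = -5 + (33 + Y)*(64 + Y)/7)
q = -2281132 (q = -1028*2219 = -2281132)
(I(-8) - 1050)*(q + k) = ((2077/7 + (⅐)*(-8)² + (97/7)*(-8)) - 1050)*(-2281132 - 1538) = ((2077/7 + (⅐)*64 - 776/7) - 1050)*(-2282670) = ((2077/7 + 64/7 - 776/7) - 1050)*(-2282670) = (195 - 1050)*(-2282670) = -855*(-2282670) = 1951682850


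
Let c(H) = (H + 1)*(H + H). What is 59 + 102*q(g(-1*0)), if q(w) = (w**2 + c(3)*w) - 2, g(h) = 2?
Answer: 5159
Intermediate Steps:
c(H) = 2*H*(1 + H) (c(H) = (1 + H)*(2*H) = 2*H*(1 + H))
q(w) = -2 + w**2 + 24*w (q(w) = (w**2 + (2*3*(1 + 3))*w) - 2 = (w**2 + (2*3*4)*w) - 2 = (w**2 + 24*w) - 2 = -2 + w**2 + 24*w)
59 + 102*q(g(-1*0)) = 59 + 102*(-2 + 2**2 + 24*2) = 59 + 102*(-2 + 4 + 48) = 59 + 102*50 = 59 + 5100 = 5159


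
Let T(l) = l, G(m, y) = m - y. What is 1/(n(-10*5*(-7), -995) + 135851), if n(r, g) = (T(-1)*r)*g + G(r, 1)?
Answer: 1/484450 ≈ 2.0642e-6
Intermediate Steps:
n(r, g) = -1 + r - g*r (n(r, g) = (-r)*g + (r - 1*1) = -g*r + (r - 1) = -g*r + (-1 + r) = -1 + r - g*r)
1/(n(-10*5*(-7), -995) + 135851) = 1/((-1 - 10*5*(-7) - 1*(-995)*-10*5*(-7)) + 135851) = 1/((-1 - 50*(-7) - 1*(-995)*(-50*(-7))) + 135851) = 1/((-1 + 350 - 1*(-995)*350) + 135851) = 1/((-1 + 350 + 348250) + 135851) = 1/(348599 + 135851) = 1/484450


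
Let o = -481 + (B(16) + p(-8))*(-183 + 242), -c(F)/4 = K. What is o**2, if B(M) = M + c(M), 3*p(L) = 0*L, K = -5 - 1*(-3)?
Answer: 874225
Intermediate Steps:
K = -2 (K = -5 + 3 = -2)
p(L) = 0 (p(L) = (0*L)/3 = (1/3)*0 = 0)
c(F) = 8 (c(F) = -4*(-2) = 8)
B(M) = 8 + M (B(M) = M + 8 = 8 + M)
o = 935 (o = -481 + ((8 + 16) + 0)*(-183 + 242) = -481 + (24 + 0)*59 = -481 + 24*59 = -481 + 1416 = 935)
o**2 = 935**2 = 874225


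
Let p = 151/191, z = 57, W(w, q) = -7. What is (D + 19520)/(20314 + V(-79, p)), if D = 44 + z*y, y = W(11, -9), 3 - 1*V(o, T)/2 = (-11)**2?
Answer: 19165/20078 ≈ 0.95453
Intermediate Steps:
p = 151/191 (p = 151*(1/191) = 151/191 ≈ 0.79058)
V(o, T) = -236 (V(o, T) = 6 - 2*(-11)**2 = 6 - 2*121 = 6 - 242 = -236)
y = -7
D = -355 (D = 44 + 57*(-7) = 44 - 399 = -355)
(D + 19520)/(20314 + V(-79, p)) = (-355 + 19520)/(20314 - 236) = 19165/20078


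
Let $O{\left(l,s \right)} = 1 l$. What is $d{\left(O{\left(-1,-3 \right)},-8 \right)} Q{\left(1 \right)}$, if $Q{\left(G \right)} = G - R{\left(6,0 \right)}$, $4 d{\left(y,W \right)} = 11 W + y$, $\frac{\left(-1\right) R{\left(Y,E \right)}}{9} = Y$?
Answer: $- \frac{4895}{4} \approx -1223.8$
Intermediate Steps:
$O{\left(l,s \right)} = l$
$R{\left(Y,E \right)} = - 9 Y$
$d{\left(y,W \right)} = \frac{y}{4} + \frac{11 W}{4}$ ($d{\left(y,W \right)} = \frac{11 W + y}{4} = \frac{y + 11 W}{4} = \frac{y}{4} + \frac{11 W}{4}$)
$Q{\left(G \right)} = 54 + G$ ($Q{\left(G \right)} = G - \left(-9\right) 6 = G - -54 = G + 54 = 54 + G$)
$d{\left(O{\left(-1,-3 \right)},-8 \right)} Q{\left(1 \right)} = \left(\frac{1}{4} \left(-1\right) + \frac{11}{4} \left(-8\right)\right) \left(54 + 1\right) = \left(- \frac{1}{4} - 22\right) 55 = \left(- \frac{89}{4}\right) 55 = - \frac{4895}{4}$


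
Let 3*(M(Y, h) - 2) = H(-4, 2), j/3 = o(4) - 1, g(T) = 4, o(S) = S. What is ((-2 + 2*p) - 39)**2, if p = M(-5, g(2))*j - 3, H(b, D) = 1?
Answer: 25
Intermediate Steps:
j = 9 (j = 3*(4 - 1) = 3*3 = 9)
M(Y, h) = 7/3 (M(Y, h) = 2 + (1/3)*1 = 2 + 1/3 = 7/3)
p = 18 (p = (7/3)*9 - 3 = 21 - 3 = 18)
((-2 + 2*p) - 39)**2 = ((-2 + 2*18) - 39)**2 = ((-2 + 36) - 39)**2 = (34 - 39)**2 = (-5)**2 = 25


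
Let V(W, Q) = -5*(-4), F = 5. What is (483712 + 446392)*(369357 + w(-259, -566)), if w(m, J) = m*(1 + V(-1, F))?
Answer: 338481587472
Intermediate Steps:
V(W, Q) = 20
w(m, J) = 21*m (w(m, J) = m*(1 + 20) = m*21 = 21*m)
(483712 + 446392)*(369357 + w(-259, -566)) = (483712 + 446392)*(369357 + 21*(-259)) = 930104*(369357 - 5439) = 930104*363918 = 338481587472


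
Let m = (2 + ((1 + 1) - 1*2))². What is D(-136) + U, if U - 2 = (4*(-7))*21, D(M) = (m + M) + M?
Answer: -854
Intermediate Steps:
m = 4 (m = (2 + (2 - 2))² = (2 + 0)² = 2² = 4)
D(M) = 4 + 2*M (D(M) = (4 + M) + M = 4 + 2*M)
U = -586 (U = 2 + (4*(-7))*21 = 2 - 28*21 = 2 - 588 = -586)
D(-136) + U = (4 + 2*(-136)) - 586 = (4 - 272) - 586 = -268 - 586 = -854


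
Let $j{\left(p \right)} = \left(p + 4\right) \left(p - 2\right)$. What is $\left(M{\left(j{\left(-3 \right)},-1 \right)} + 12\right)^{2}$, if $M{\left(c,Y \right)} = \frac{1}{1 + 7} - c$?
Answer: $\frac{18769}{64} \approx 293.27$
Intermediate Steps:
$j{\left(p \right)} = \left(-2 + p\right) \left(4 + p\right)$ ($j{\left(p \right)} = \left(4 + p\right) \left(-2 + p\right) = \left(-2 + p\right) \left(4 + p\right)$)
$M{\left(c,Y \right)} = \frac{1}{8} - c$
$\left(M{\left(j{\left(-3 \right)},-1 \right)} + 12\right)^{2} = \left(\left(\frac{1}{8} - \left(-8 + \left(-3\right)^{2} + 2 \left(-3\right)\right)\right) + 12\right)^{2} = \left(\left(\frac{1}{8} - \left(-8 + 9 - 6\right)\right) + 12\right)^{2} = \left(\left(\frac{1}{8} - -5\right) + 12\right)^{2} = \left(\left(\frac{1}{8} + 5\right) + 12\right)^{2} = \left(\frac{41}{8} + 12\right)^{2} = \left(\frac{137}{8}\right)^{2} = \frac{18769}{64}$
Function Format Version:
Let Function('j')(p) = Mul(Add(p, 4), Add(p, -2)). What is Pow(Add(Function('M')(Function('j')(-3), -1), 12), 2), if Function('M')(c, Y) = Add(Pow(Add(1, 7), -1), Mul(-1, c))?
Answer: Rational(18769, 64) ≈ 293.27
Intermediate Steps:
Function('j')(p) = Mul(Add(-2, p), Add(4, p)) (Function('j')(p) = Mul(Add(4, p), Add(-2, p)) = Mul(Add(-2, p), Add(4, p)))
Function('M')(c, Y) = Add(Rational(1, 8), Mul(-1, c)) (Function('M')(c, Y) = Add(Pow(8, -1), Mul(-1, c)) = Add(Rational(1, 8), Mul(-1, c)))
Pow(Add(Function('M')(Function('j')(-3), -1), 12), 2) = Pow(Add(Add(Rational(1, 8), Mul(-1, Add(-8, Pow(-3, 2), Mul(2, -3)))), 12), 2) = Pow(Add(Add(Rational(1, 8), Mul(-1, Add(-8, 9, -6))), 12), 2) = Pow(Add(Add(Rational(1, 8), Mul(-1, -5)), 12), 2) = Pow(Add(Add(Rational(1, 8), 5), 12), 2) = Pow(Add(Rational(41, 8), 12), 2) = Pow(Rational(137, 8), 2) = Rational(18769, 64)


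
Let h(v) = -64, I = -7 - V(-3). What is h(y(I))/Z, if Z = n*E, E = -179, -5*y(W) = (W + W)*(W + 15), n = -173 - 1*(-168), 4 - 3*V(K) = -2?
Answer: -64/895 ≈ -0.071508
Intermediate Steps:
V(K) = 2 (V(K) = 4/3 - ⅓*(-2) = 4/3 + ⅔ = 2)
n = -5 (n = -173 + 168 = -5)
I = -9 (I = -7 - 1*2 = -7 - 2 = -9)
y(W) = -2*W*(15 + W)/5 (y(W) = -(W + W)*(W + 15)/5 = -2*W*(15 + W)/5)
Z = 895 (Z = -5*(-179) = 895)
h(y(I))/Z = -64/895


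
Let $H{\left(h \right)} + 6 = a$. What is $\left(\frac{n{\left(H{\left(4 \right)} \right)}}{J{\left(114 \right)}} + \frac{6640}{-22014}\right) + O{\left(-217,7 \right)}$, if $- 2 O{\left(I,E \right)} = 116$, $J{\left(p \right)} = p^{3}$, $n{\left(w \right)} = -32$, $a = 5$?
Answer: $- \frac{13204800794}{226491039} \approx -58.302$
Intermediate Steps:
$H{\left(h \right)} = -1$ ($H{\left(h \right)} = -6 + 5 = -1$)
$O{\left(I,E \right)} = -58$ ($O{\left(I,E \right)} = \left(- \frac{1}{2}\right) 116 = -58$)
$\left(\frac{n{\left(H{\left(4 \right)} \right)}}{J{\left(114 \right)}} + \frac{6640}{-22014}\right) + O{\left(-217,7 \right)} = \left(- \frac{32}{114^{3}} + \frac{6640}{-22014}\right) - 58 = \left(- \frac{32}{1481544} + 6640 \left(- \frac{1}{22014}\right)\right) - 58 = \left(\left(-32\right) \frac{1}{1481544} - \frac{3320}{11007}\right) - 58 = \left(- \frac{4}{185193} - \frac{3320}{11007}\right) - 58 = - \frac{68320532}{226491039} - 58 = - \frac{13204800794}{226491039}$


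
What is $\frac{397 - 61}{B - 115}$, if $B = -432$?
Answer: $- \frac{336}{547} \approx -0.61426$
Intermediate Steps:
$\frac{397 - 61}{B - 115} = \frac{397 - 61}{-432 - 115} = \frac{336}{-547} = 336 \left(- \frac{1}{547}\right) = - \frac{336}{547}$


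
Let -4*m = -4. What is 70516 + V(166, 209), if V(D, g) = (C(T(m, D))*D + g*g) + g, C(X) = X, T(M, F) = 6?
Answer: 115402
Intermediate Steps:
m = 1 (m = -1/4*(-4) = 1)
V(D, g) = g + g**2 + 6*D (V(D, g) = (6*D + g*g) + g = (6*D + g**2) + g = (g**2 + 6*D) + g = g + g**2 + 6*D)
70516 + V(166, 209) = 70516 + (209 + 209**2 + 6*166) = 70516 + (209 + 43681 + 996) = 70516 + 44886 = 115402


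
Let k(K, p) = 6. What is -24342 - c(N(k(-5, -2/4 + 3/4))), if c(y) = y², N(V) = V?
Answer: -24378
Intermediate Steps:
-24342 - c(N(k(-5, -2/4 + 3/4))) = -24342 - 1*6² = -24342 - 1*36 = -24342 - 36 = -24378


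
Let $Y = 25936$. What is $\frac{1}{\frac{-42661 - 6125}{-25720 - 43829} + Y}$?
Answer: $\frac{23183}{601290550} \approx 3.8555 \cdot 10^{-5}$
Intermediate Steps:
$\frac{1}{\frac{-42661 - 6125}{-25720 - 43829} + Y} = \frac{1}{\frac{-42661 - 6125}{-25720 - 43829} + 25936} = \frac{1}{- \frac{48786}{-69549} + 25936} = \frac{1}{\left(-48786\right) \left(- \frac{1}{69549}\right) + 25936} = \frac{1}{\frac{16262}{23183} + 25936} = \frac{1}{\frac{601290550}{23183}} = \frac{23183}{601290550}$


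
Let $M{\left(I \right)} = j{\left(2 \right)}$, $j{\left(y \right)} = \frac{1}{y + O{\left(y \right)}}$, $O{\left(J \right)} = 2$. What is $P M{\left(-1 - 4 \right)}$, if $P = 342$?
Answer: $\frac{171}{2} \approx 85.5$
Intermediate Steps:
$j{\left(y \right)} = \frac{1}{2 + y}$ ($j{\left(y \right)} = \frac{1}{y + 2} = \frac{1}{2 + y}$)
$M{\left(I \right)} = \frac{1}{4}$ ($M{\left(I \right)} = \frac{1}{2 + 2} = \frac{1}{4}$)
$P M{\left(-1 - 4 \right)} = 342 \cdot \frac{1}{4} = \frac{171}{2}$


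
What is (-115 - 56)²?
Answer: 29241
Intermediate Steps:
(-115 - 56)² = (-171)² = 29241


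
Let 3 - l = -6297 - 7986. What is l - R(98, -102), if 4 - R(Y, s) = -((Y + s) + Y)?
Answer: 14188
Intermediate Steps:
R(Y, s) = 4 + s + 2*Y (R(Y, s) = 4 - (-1)*((Y + s) + Y) = 4 - (-1)*(s + 2*Y) = 4 - (-s - 2*Y) = 4 + (s + 2*Y) = 4 + s + 2*Y)
l = 14286 (l = 3 - (-6297 - 7986) = 3 - 1*(-14283) = 3 + 14283 = 14286)
l - R(98, -102) = 14286 - (4 - 102 + 2*98) = 14286 - (4 - 102 + 196) = 14286 - 1*98 = 14286 - 98 = 14188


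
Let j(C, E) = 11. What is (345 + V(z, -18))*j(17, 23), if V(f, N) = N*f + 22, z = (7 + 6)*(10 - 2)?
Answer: -16555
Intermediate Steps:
z = 104 (z = 13*8 = 104)
V(f, N) = 22 + N*f
(345 + V(z, -18))*j(17, 23) = (345 + (22 - 18*104))*11 = (345 + (22 - 1872))*11 = (345 - 1850)*11 = -1505*11 = -16555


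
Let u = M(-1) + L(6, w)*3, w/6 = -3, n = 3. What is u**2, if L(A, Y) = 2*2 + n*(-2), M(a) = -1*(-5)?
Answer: 1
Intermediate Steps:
w = -18 (w = 6*(-3) = -18)
M(a) = 5
L(A, Y) = -2 (L(A, Y) = 2*2 + 3*(-2) = 4 - 6 = -2)
u = -1 (u = 5 - 2*3 = 5 - 6 = -1)
u**2 = (-1)**2 = 1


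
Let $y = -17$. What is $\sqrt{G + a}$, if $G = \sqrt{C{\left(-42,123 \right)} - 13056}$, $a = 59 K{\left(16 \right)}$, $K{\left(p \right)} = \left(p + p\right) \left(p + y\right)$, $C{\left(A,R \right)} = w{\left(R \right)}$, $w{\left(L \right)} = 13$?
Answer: $\sqrt{-1888 + i \sqrt{13043}} \approx 1.3136 + 43.471 i$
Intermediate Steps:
$C{\left(A,R \right)} = 13$
$K{\left(p \right)} = 2 p \left(-17 + p\right)$ ($K{\left(p \right)} = \left(p + p\right) \left(p - 17\right) = 2 p \left(-17 + p\right)$)
$a = -1888$ ($a = 59 \cdot 2 \cdot 16 \left(-17 + 16\right) = 59 \cdot 2 \cdot 16 \left(-1\right) = 59 \left(-32\right) = -1888$)
$G = i \sqrt{13043}$ ($G = \sqrt{13 - 13056} = \sqrt{-13043} = i \sqrt{13043} \approx 114.21 i$)
$\sqrt{G + a} = \sqrt{i \sqrt{13043} - 1888} = \sqrt{-1888 + i \sqrt{13043}}$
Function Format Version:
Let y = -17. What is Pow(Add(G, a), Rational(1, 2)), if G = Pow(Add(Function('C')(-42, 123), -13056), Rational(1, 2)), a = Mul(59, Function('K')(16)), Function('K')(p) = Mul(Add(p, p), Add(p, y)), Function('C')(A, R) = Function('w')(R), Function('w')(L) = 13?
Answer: Pow(Add(-1888, Mul(I, Pow(13043, Rational(1, 2)))), Rational(1, 2)) ≈ Add(1.3136, Mul(43.471, I))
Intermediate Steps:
Function('C')(A, R) = 13
Function('K')(p) = Mul(2, p, Add(-17, p)) (Function('K')(p) = Mul(Add(p, p), Add(p, -17)) = Mul(Mul(2, p), Add(-17, p)) = Mul(2, p, Add(-17, p)))
a = -1888 (a = Mul(59, Mul(2, 16, Add(-17, 16))) = Mul(59, Mul(2, 16, -1)) = Mul(59, -32) = -1888)
G = Mul(I, Pow(13043, Rational(1, 2))) (G = Pow(Add(13, -13056), Rational(1, 2)) = Pow(-13043, Rational(1, 2)) = Mul(I, Pow(13043, Rational(1, 2))) ≈ Mul(114.21, I))
Pow(Add(G, a), Rational(1, 2)) = Pow(Add(Mul(I, Pow(13043, Rational(1, 2))), -1888), Rational(1, 2)) = Pow(Add(-1888, Mul(I, Pow(13043, Rational(1, 2)))), Rational(1, 2))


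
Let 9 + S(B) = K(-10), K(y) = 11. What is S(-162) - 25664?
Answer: -25662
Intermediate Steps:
S(B) = 2 (S(B) = -9 + 11 = 2)
S(-162) - 25664 = 2 - 25664 = -25662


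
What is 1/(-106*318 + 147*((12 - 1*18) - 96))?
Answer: -1/48702 ≈ -2.0533e-5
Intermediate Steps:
1/(-106*318 + 147*((12 - 1*18) - 96)) = 1/(-33708 + 147*((12 - 18) - 96)) = 1/(-33708 + 147*(-6 - 96)) = 1/(-33708 + 147*(-102)) = 1/(-33708 - 14994) = 1/(-48702) = -1/48702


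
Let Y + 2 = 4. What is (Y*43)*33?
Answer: 2838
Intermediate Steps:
Y = 2 (Y = -2 + 4 = 2)
(Y*43)*33 = (2*43)*33 = 86*33 = 2838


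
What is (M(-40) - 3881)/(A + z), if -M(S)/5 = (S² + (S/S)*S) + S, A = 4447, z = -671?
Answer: -11481/3776 ≈ -3.0405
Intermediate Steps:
M(S) = -10*S - 5*S² (M(S) = -5*((S² + (S/S)*S) + S) = -5*((S² + 1*S) + S) = -5*((S² + S) + S) = -5*((S + S²) + S) = -5*(S² + 2*S) = -10*S - 5*S²)
(M(-40) - 3881)/(A + z) = (-5*(-40)*(2 - 40) - 3881)/(4447 - 671) = (-5*(-40)*(-38) - 3881)/3776 = (-7600 - 3881)*(1/3776) = -11481*1/3776 = -11481/3776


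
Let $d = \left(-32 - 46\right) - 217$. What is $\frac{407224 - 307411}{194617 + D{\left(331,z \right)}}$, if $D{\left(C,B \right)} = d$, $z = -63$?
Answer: $\frac{33271}{64774} \approx 0.51365$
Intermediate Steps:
$d = -295$ ($d = -78 - 217 = -295$)
$D{\left(C,B \right)} = -295$
$\frac{407224 - 307411}{194617 + D{\left(331,z \right)}} = \frac{407224 - 307411}{194617 - 295} = \frac{99813}{194322} = 99813 \cdot \frac{1}{194322} = \frac{33271}{64774}$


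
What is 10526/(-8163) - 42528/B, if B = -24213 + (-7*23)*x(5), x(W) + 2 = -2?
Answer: 99068770/192393747 ≈ 0.51493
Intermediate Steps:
x(W) = -4 (x(W) = -2 - 2 = -4)
B = -23569 (B = -24213 - 7*23*(-4) = -24213 - 161*(-4) = -24213 + 644 = -23569)
10526/(-8163) - 42528/B = 10526/(-8163) - 42528/(-23569) = 10526*(-1/8163) - 42528*(-1/23569) = -10526/8163 + 42528/23569 = 99068770/192393747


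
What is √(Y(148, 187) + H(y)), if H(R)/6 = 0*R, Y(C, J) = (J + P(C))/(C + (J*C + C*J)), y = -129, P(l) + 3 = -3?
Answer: √100455/5550 ≈ 0.057107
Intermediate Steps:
P(l) = -6 (P(l) = -3 - 3 = -6)
Y(C, J) = (-6 + J)/(C + 2*C*J) (Y(C, J) = (J - 6)/(C + (J*C + C*J)) = (-6 + J)/(C + (C*J + C*J)) = (-6 + J)/(C + 2*C*J))
H(R) = 0 (H(R) = 6*(0*R) = 6*0 = 0)
√(Y(148, 187) + H(y)) = √((-6 + 187)/(148*(1 + 2*187)) + 0) = √((1/148)*181/(1 + 374) + 0) = √((1/148)*181/375 + 0) = √((1/148)*(1/375)*181 + 0) = √(181/55500 + 0) = √(181/55500) = √100455/5550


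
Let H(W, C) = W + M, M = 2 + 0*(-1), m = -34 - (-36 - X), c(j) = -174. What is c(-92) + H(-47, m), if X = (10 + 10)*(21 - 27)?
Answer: -219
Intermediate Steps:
X = -120 (X = 20*(-6) = -120)
m = -118 (m = -34 - (-36 - 1*(-120)) = -34 - (-36 + 120) = -34 - 1*84 = -34 - 84 = -118)
M = 2 (M = 2 + 0 = 2)
H(W, C) = 2 + W (H(W, C) = W + 2 = 2 + W)
c(-92) + H(-47, m) = -174 + (2 - 47) = -174 - 45 = -219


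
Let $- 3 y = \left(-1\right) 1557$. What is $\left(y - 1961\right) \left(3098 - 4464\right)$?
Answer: $1969772$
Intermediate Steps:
$y = 519$ ($y = - \frac{\left(-1\right) 1557}{3} = \left(- \frac{1}{3}\right) \left(-1557\right) = 519$)
$\left(y - 1961\right) \left(3098 - 4464\right) = \left(519 - 1961\right) \left(3098 - 4464\right) = \left(-1442\right) \left(-1366\right) = 1969772$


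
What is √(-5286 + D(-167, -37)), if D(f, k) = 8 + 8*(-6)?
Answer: I*√5326 ≈ 72.979*I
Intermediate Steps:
D(f, k) = -40 (D(f, k) = 8 - 48 = -40)
√(-5286 + D(-167, -37)) = √(-5286 - 40) = √(-5326) = I*√5326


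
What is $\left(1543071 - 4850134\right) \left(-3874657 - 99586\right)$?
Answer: $13143071978309$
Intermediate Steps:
$\left(1543071 - 4850134\right) \left(-3874657 - 99586\right) = \left(-3307063\right) \left(-3974243\right) = 13143071978309$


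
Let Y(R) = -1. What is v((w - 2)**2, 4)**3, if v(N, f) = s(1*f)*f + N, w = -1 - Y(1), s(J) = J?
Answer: 8000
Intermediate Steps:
w = 0 (w = -1 - 1*(-1) = -1 + 1 = 0)
v(N, f) = N + f**2 (v(N, f) = (1*f)*f + N = f*f + N = f**2 + N = N + f**2)
v((w - 2)**2, 4)**3 = ((0 - 2)**2 + 4**2)**3 = ((-2)**2 + 16)**3 = (4 + 16)**3 = 20**3 = 8000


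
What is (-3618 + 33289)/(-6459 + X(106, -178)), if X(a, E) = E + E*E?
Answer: 29671/25047 ≈ 1.1846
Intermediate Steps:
X(a, E) = E + E²
(-3618 + 33289)/(-6459 + X(106, -178)) = (-3618 + 33289)/(-6459 - 178*(1 - 178)) = 29671/(-6459 - 178*(-177)) = 29671/(-6459 + 31506) = 29671/25047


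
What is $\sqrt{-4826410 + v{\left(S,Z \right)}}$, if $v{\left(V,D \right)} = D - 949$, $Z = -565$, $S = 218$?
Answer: $18 i \sqrt{14901} \approx 2197.3 i$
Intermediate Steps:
$v{\left(V,D \right)} = -949 + D$
$\sqrt{-4826410 + v{\left(S,Z \right)}} = \sqrt{-4826410 - 1514} = \sqrt{-4827924} = 18 i \sqrt{14901}$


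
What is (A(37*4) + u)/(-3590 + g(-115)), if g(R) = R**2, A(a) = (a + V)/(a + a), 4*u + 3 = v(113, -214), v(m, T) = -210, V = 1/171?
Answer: -2669993/487685160 ≈ -0.0054748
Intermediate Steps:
V = 1/171 ≈ 0.0058480
u = -213/4 (u = -3/4 + (1/4)*(-210) = -3/4 - 105/2 = -213/4 ≈ -53.250)
A(a) = (1/171 + a)/(2*a) (A(a) = (a + 1/171)/(a + a) = (1/171 + a)/((2*a)) = (1/171 + a)*(1/(2*a)) = (1/171 + a)/(2*a))
(A(37*4) + u)/(-3590 + g(-115)) = ((1 + 171*(37*4))/(342*((37*4))) - 213/4)/(-3590 + (-115)**2) = ((1/342)*(1 + 171*148)/148 - 213/4)/(-3590 + 13225) = ((1/342)*(1/148)*(1 + 25308) - 213/4)/9635 = ((1/342)*(1/148)*25309 - 213/4)*(1/9635) = (25309/50616 - 213/4)*(1/9635) = -2669993/50616*1/9635 = -2669993/487685160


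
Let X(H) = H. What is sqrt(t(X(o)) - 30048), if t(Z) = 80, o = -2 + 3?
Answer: 4*I*sqrt(1873) ≈ 173.11*I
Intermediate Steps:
o = 1
sqrt(t(X(o)) - 30048) = sqrt(80 - 30048) = sqrt(-29968) = 4*I*sqrt(1873)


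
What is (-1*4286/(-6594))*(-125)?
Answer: -267875/3297 ≈ -81.248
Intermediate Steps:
(-1*4286/(-6594))*(-125) = -4286*(-1/6594)*(-125) = (2143/3297)*(-125) = -267875/3297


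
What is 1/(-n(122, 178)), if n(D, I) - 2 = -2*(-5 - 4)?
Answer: -1/20 ≈ -0.050000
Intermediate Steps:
n(D, I) = 20 (n(D, I) = 2 - 2*(-5 - 4) = 2 - 2*(-9) = 2 + 18 = 20)
1/(-n(122, 178)) = 1/(-1*20) = 1/(-20) = -1/20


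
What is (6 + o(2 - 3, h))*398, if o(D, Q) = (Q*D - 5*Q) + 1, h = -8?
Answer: 21890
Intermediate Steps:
o(D, Q) = 1 - 5*Q + D*Q (o(D, Q) = (D*Q - 5*Q) + 1 = (-5*Q + D*Q) + 1 = 1 - 5*Q + D*Q)
(6 + o(2 - 3, h))*398 = (6 + (1 - 5*(-8) + (2 - 3)*(-8)))*398 = (6 + (1 + 40 - 1*(-8)))*398 = (6 + (1 + 40 + 8))*398 = (6 + 49)*398 = 55*398 = 21890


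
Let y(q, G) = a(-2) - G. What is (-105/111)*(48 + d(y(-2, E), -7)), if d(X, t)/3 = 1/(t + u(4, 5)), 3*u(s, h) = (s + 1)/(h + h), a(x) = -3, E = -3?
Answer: -68250/1517 ≈ -44.990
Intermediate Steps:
u(s, h) = (1 + s)/(6*h) (u(s, h) = ((s + 1)/(h + h))/3 = ((1 + s)/((2*h)))/3 = ((1 + s)*(1/(2*h)))/3 = ((1 + s)/(2*h))/3 = (1 + s)/(6*h))
y(q, G) = -3 - G
d(X, t) = 3/(⅙ + t) (d(X, t) = 3/(t + (⅙)*(1 + 4)/5) = 3/(t + (⅙)*(⅕)*5) = 3/(t + ⅙) = 3/(⅙ + t))
(-105/111)*(48 + d(y(-2, E), -7)) = (-105/111)*(48 + 18/(1 + 6*(-7))) = (-105*1/111)*(48 + 18/(1 - 42)) = -35*(48 + 18/(-41))/37 = -35*(48 + 18*(-1/41))/37 = -35*(48 - 18/41)/37 = -35/37*1950/41 = -68250/1517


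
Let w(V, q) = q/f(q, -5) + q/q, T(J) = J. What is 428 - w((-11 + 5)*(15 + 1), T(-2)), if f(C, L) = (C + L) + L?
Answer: 2561/6 ≈ 426.83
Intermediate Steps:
f(C, L) = C + 2*L
w(V, q) = 1 + q/(-10 + q) (w(V, q) = q/(q + 2*(-5)) + q/q = q/(q - 10) + 1 = q/(-10 + q) + 1 = 1 + q/(-10 + q))
428 - w((-11 + 5)*(15 + 1), T(-2)) = 428 - 2*(-5 - 2)/(-10 - 2) = 428 - 2*(-7)/(-12) = 428 - 2*(-1)*(-7)/12 = 428 - 1*7/6 = 428 - 7/6 = 2561/6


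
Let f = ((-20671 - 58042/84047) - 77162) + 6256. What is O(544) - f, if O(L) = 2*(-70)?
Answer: 7685063581/84047 ≈ 91438.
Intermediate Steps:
O(L) = -140
f = -7696830161/84047 (f = ((-20671 - 58042*1/84047) - 77162) + 6256 = ((-20671 - 58042/84047) - 77162) + 6256 = (-1737393579/84047 - 77162) + 6256 = -8222628193/84047 + 6256 = -7696830161/84047 ≈ -91578.)
O(544) - f = -140 - 1*(-7696830161/84047) = -140 + 7696830161/84047 = 7685063581/84047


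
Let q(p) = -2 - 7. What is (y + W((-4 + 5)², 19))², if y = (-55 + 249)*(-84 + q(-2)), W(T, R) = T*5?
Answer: 325333369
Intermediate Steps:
W(T, R) = 5*T
q(p) = -9
y = -18042 (y = (-55 + 249)*(-84 - 9) = 194*(-93) = -18042)
(y + W((-4 + 5)², 19))² = (-18042 + 5*(-4 + 5)²)² = (-18042 + 5*1²)² = (-18042 + 5*1)² = (-18042 + 5)² = (-18037)² = 325333369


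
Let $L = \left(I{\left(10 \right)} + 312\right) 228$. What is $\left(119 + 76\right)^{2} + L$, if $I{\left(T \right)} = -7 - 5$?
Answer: $106425$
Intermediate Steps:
$I{\left(T \right)} = -12$ ($I{\left(T \right)} = -7 - 5 = -12$)
$L = 68400$ ($L = \left(-12 + 312\right) 228 = 300 \cdot 228 = 68400$)
$\left(119 + 76\right)^{2} + L = \left(119 + 76\right)^{2} + 68400 = 195^{2} + 68400 = 38025 + 68400 = 106425$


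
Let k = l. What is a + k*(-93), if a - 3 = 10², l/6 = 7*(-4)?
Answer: 15727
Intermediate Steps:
l = -168 (l = 6*(7*(-4)) = 6*(-28) = -168)
k = -168
a = 103 (a = 3 + 10² = 3 + 100 = 103)
a + k*(-93) = 103 - 168*(-93) = 103 + 15624 = 15727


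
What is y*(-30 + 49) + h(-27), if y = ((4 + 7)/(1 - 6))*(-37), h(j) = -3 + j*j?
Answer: 11363/5 ≈ 2272.6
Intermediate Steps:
h(j) = -3 + j²
y = 407/5 (y = (11/(-5))*(-37) = (11*(-⅕))*(-37) = -11/5*(-37) = 407/5 ≈ 81.400)
y*(-30 + 49) + h(-27) = 407*(-30 + 49)/5 + (-3 + (-27)²) = (407/5)*19 + (-3 + 729) = 7733/5 + 726 = 11363/5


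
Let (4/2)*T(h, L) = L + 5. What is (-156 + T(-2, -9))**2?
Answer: 24964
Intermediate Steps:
T(h, L) = 5/2 + L/2 (T(h, L) = (L + 5)/2 = (5 + L)/2 = 5/2 + L/2)
(-156 + T(-2, -9))**2 = (-156 + (5/2 + (1/2)*(-9)))**2 = (-156 + (5/2 - 9/2))**2 = (-156 - 2)**2 = (-158)**2 = 24964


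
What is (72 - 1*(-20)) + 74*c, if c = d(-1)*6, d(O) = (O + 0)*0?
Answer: 92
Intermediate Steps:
d(O) = 0 (d(O) = O*0 = 0)
c = 0 (c = 0*6 = 0)
(72 - 1*(-20)) + 74*c = (72 - 1*(-20)) + 74*0 = (72 + 20) + 0 = 92 + 0 = 92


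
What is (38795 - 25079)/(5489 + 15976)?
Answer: 508/795 ≈ 0.63899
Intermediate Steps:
(38795 - 25079)/(5489 + 15976) = 13716/21465 = 13716*(1/21465) = 508/795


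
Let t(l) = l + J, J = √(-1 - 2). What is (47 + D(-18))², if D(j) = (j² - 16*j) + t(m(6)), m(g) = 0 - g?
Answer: (653 + I*√3)² ≈ 4.2641e+5 + 2262.0*I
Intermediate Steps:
J = I*√3 (J = √(-3) = I*√3 ≈ 1.732*I)
m(g) = -g
t(l) = l + I*√3
D(j) = -6 + j² - 16*j + I*√3 (D(j) = (j² - 16*j) + (-1*6 + I*√3) = (j² - 16*j) + (-6 + I*√3) = -6 + j² - 16*j + I*√3)
(47 + D(-18))² = (47 + (-6 + (-18)² - 16*(-18) + I*√3))² = (47 + (-6 + 324 + 288 + I*√3))² = (47 + (606 + I*√3))² = (653 + I*√3)²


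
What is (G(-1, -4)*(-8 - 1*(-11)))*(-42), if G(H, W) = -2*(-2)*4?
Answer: -2016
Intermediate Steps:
G(H, W) = 16 (G(H, W) = 4*4 = 16)
(G(-1, -4)*(-8 - 1*(-11)))*(-42) = (16*(-8 - 1*(-11)))*(-42) = (16*(-8 + 11))*(-42) = (16*3)*(-42) = 48*(-42) = -2016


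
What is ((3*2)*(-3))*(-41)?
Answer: 738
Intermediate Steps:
((3*2)*(-3))*(-41) = (6*(-3))*(-41) = -18*(-41) = 738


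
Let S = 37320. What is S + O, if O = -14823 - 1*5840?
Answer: 16657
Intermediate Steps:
O = -20663 (O = -14823 - 5840 = -20663)
S + O = 37320 - 20663 = 16657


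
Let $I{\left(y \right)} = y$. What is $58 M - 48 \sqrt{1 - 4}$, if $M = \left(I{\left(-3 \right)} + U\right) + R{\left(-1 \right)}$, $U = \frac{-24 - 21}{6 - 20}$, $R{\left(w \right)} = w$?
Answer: $- \frac{319}{7} - 48 i \sqrt{3} \approx -45.571 - 83.138 i$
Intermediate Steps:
$U = \frac{45}{14}$ ($U = - \frac{45}{-14} = \left(-45\right) \left(- \frac{1}{14}\right) = \frac{45}{14} \approx 3.2143$)
$M = - \frac{11}{14}$ ($M = \left(-3 + \frac{45}{14}\right) - 1 = \frac{3}{14} - 1 = - \frac{11}{14} \approx -0.78571$)
$58 M - 48 \sqrt{1 - 4} = 58 \left(- \frac{11}{14}\right) - 48 \sqrt{1 - 4} = - \frac{319}{7} - 48 \sqrt{-3} = - \frac{319}{7} - 48 i \sqrt{3}$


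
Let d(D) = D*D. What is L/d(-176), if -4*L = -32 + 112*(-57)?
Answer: 401/7744 ≈ 0.051782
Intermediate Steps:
d(D) = D²
L = 1604 (L = -(-32 + 112*(-57))/4 = -(-32 - 6384)/4 = -¼*(-6416) = 1604)
L/d(-176) = 1604/((-176)²) = 1604/30976 = 1604*(1/30976) = 401/7744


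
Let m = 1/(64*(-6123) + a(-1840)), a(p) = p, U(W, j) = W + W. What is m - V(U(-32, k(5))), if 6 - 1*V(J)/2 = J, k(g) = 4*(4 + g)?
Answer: -55119681/393712 ≈ -140.00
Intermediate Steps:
k(g) = 16 + 4*g
U(W, j) = 2*W
V(J) = 12 - 2*J
m = -1/393712 (m = 1/(64*(-6123) - 1840) = 1/(-391872 - 1840) = 1/(-393712) = -1/393712 ≈ -2.5399e-6)
m - V(U(-32, k(5))) = -1/393712 - (12 - 4*(-32)) = -1/393712 - (12 - 2*(-64)) = -1/393712 - (12 + 128) = -1/393712 - 1*140 = -1/393712 - 140 = -55119681/393712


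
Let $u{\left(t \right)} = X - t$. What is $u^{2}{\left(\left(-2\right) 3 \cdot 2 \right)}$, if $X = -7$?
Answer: $25$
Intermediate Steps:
$u{\left(t \right)} = -7 - t$
$u^{2}{\left(\left(-2\right) 3 \cdot 2 \right)} = \left(-7 - \left(-2\right) 3 \cdot 2\right)^{2} = \left(-7 - \left(-6\right) 2\right)^{2} = \left(-7 - -12\right)^{2} = \left(-7 + 12\right)^{2} = 5^{2} = 25$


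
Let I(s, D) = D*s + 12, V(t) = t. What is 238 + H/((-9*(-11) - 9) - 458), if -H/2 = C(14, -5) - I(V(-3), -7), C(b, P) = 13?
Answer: 10943/46 ≈ 237.89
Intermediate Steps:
I(s, D) = 12 + D*s
H = 40 (H = -2*(13 - (12 - 7*(-3))) = -2*(13 - (12 + 21)) = -2*(13 - 1*33) = -2*(13 - 33) = -2*(-20) = 40)
238 + H/((-9*(-11) - 9) - 458) = 238 + 40/((-9*(-11) - 9) - 458) = 238 + 40/((99 - 9) - 458) = 238 + 40/(90 - 458) = 238 + 40/(-368) = 238 + 40*(-1/368) = 238 - 5/46 = 10943/46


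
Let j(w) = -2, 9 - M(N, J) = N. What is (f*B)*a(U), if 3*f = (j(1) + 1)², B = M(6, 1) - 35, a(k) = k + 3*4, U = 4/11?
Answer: -4352/33 ≈ -131.88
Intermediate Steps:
M(N, J) = 9 - N
U = 4/11 (U = 4*(1/11) = 4/11 ≈ 0.36364)
a(k) = 12 + k (a(k) = k + 12 = 12 + k)
B = -32 (B = (9 - 1*6) - 35 = (9 - 6) - 35 = 3 - 35 = -32)
f = ⅓ (f = (-2 + 1)²/3 = (⅓)*(-1)² = (⅓)*1 = ⅓ ≈ 0.33333)
(f*B)*a(U) = ((⅓)*(-32))*(12 + 4/11) = -32/3*136/11 = -4352/33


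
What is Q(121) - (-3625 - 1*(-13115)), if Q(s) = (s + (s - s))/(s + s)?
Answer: -18979/2 ≈ -9489.5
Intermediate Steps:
Q(s) = 1/2 (Q(s) = (s + 0)/((2*s)) = s*(1/(2*s)) = 1/2)
Q(121) - (-3625 - 1*(-13115)) = 1/2 - (-3625 - 1*(-13115)) = 1/2 - (-3625 + 13115) = 1/2 - 1*9490 = 1/2 - 9490 = -18979/2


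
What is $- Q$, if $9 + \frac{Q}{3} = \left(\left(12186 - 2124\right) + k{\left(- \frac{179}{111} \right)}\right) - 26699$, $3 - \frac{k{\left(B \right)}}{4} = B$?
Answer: $\frac{1845658}{37} \approx 49883.0$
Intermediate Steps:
$k{\left(B \right)} = 12 - 4 B$
$Q = - \frac{1845658}{37}$ ($Q = -27 + 3 \left(\left(\left(12186 - 2124\right) + \left(12 - 4 \left(- \frac{179}{111}\right)\right)\right) - 26699\right) = -27 + 3 \left(\left(10062 + \left(12 - 4 \left(\left(-179\right) \frac{1}{111}\right)\right)\right) - 26699\right) = -27 + 3 \left(\left(10062 + \left(12 - - \frac{716}{111}\right)\right) - 26699\right) = -27 + 3 \left(\left(10062 + \left(12 + \frac{716}{111}\right)\right) - 26699\right) = -27 + 3 \left(\left(10062 + \frac{2048}{111}\right) - 26699\right) = -27 + 3 \left(\frac{1118930}{111} - 26699\right) = -27 + 3 \left(- \frac{1844659}{111}\right) = -27 - \frac{1844659}{37} = - \frac{1845658}{37} \approx -49883.0$)
$- Q = \left(-1\right) \left(- \frac{1845658}{37}\right) = \frac{1845658}{37}$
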